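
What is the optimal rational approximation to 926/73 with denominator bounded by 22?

Expand x = 926/73 as a continued fraction with the Euclidean algorithm:
  926 = 12*73 + 50, so a_0 = 12.
  73 = 1*50 + 23, so a_1 = 1.
  50 = 2*23 + 4, so a_2 = 2.
  23 = 5*4 + 3, so a_3 = 5.
  4 = 1*3 + 1, so a_4 = 1.
  3 = 3*1 + 0, so a_5 = 3.
so x = [12; 1, 2, 5, 1, 3].
Convergents (p_i = a_i*p_{i-1} + p_{i-2}, q_i = a_i*q_{i-1} + q_{i-2} with p_{-2}=0, p_{-1}=1, q_{-2}=1, q_{-1}=0), until the denominator exceeds 22:
  i=0: a_0=12, p_0 = 12*1 + 0 = 12, q_0 = 12*0 + 1 = 1.
  i=1: a_1=1, p_1 = 1*12 + 1 = 13, q_1 = 1*1 + 0 = 1.
  i=2: a_2=2, p_2 = 2*13 + 12 = 38, q_2 = 2*1 + 1 = 3.
  i=3: a_3=5, p_3 = 5*38 + 13 = 203, q_3 = 5*3 + 1 = 16.
  i=4: a_4=1, p_4 = 1*203 + 38 = 241, q_4 = 1*16 + 3 = 19.
  i=5: a_5=3, p_5 = 3*241 + 203 = 926, q_5 = 3*19 + 16 = 73.
q_5 = 73 > 22, so the last convergent with denominator <= 22 is p_4/q_4 = 241/19.
The closest fraction with denominator <= 22 is either p_4/q_4 or the intermediate fraction (k*p_4 + p_3)/(k*q_4 + q_3) with the largest k >= 1 whose denominator stays <= 22; these approach x as k grows, and every other convergent or intermediate fraction in range is farther away.
Largest k: floor((22 - q_3)/q_4) = floor((22 - 16)/19) = 0.
Since k = 0, no intermediate fraction beyond p_4/q_4 has denominator <= 22, so the convergent 241/19 is the closest (its error is |926*19 - 241*73|/(73*19) = 1/1387).

241/19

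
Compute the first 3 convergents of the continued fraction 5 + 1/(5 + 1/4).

5/1, 26/5, 109/21

Using the convergent recurrence p_i = a_i*p_{i-1} + p_{i-2}, q_i = a_i*q_{i-1} + q_{i-2} with p_{-2}=0, p_{-1}=1, q_{-2}=1, q_{-1}=0:
  i=0: a_0=5, p_0 = 5*1 + 0 = 5, q_0 = 5*0 + 1 = 1.
  i=1: a_1=5, p_1 = 5*5 + 1 = 26, q_1 = 5*1 + 0 = 5.
  i=2: a_2=4, p_2 = 4*26 + 5 = 109, q_2 = 4*5 + 1 = 21.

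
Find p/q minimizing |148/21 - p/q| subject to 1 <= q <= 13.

Expand x = 148/21 as a continued fraction with the Euclidean algorithm:
  148 = 7*21 + 1, so a_0 = 7.
  21 = 21*1 + 0, so a_1 = 21.
so x = [7; 21].
Convergents (p_i = a_i*p_{i-1} + p_{i-2}, q_i = a_i*q_{i-1} + q_{i-2} with p_{-2}=0, p_{-1}=1, q_{-2}=1, q_{-1}=0), until the denominator exceeds 13:
  i=0: a_0=7, p_0 = 7*1 + 0 = 7, q_0 = 7*0 + 1 = 1.
  i=1: a_1=21, p_1 = 21*7 + 1 = 148, q_1 = 21*1 + 0 = 21.
q_1 = 21 > 13, so the last convergent with denominator <= 13 is p_0/q_0 = 7/1.
The closest fraction with denominator <= 13 is either p_0/q_0 or the intermediate fraction (k*p_0 + p_{-1})/(k*q_0 + q_{-1}) with the largest k >= 1 whose denominator stays <= 13; these approach x as k grows, and every other convergent or intermediate fraction in range is farther away.
Largest k: floor((13 - q_{-1})/q_0) = floor((13 - 0)/1) = 13 (using the seeds p_{-1} = 1, q_{-1} = 0).
That gives (13*7 + 1)/(13*1 + 0) = 92/13.
Compare the errors: |x - 7/1| = |148*1 - 7*21|/(21*1) = 1/21, and |x - 92/13| = |148*13 - 92*21|/(21*13) = 8/273.
Cross-multiplying, 8*21 = 168 < 273 = 1*273, so 8/273 is smaller: the intermediate fraction 92/13 is closer to x than 7/1.

92/13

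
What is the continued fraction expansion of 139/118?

Run the Euclidean algorithm on 139 and 118; the successive quotients are the partial quotients a_0, a_1, ... (each step inverts the fractional part left over by the previous one):
  139 = 1*118 + 21, so a_0 = 1.
  118 = 5*21 + 13, so a_1 = 5.
  21 = 1*13 + 8, so a_2 = 1.
  13 = 1*8 + 5, so a_3 = 1.
  8 = 1*5 + 3, so a_4 = 1.
  5 = 1*3 + 2, so a_5 = 1.
  3 = 1*2 + 1, so a_6 = 1.
  2 = 2*1 + 0, so a_7 = 2.
The remainder reaches 0 after 8 divisions, so the expansion has 8 partial quotients, read off in order.

[1; 5, 1, 1, 1, 1, 1, 2]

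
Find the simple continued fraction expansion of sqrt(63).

Write x_i = (sqrt(63) + m_i)/d_i with (m_0, d_0) = (0, 1). a_0 = floor(sqrt(63)) = 7, since 7^2 = 49 <= 63 < 64 = 8^2.
Iterate m_{i+1} = d_i*a_i - m_i, d_{i+1} = (63 - m_{i+1}^2)/d_i, a_{i+1} = floor((a_0 + m_{i+1})/d_{i+1}):
  m_1 = 1*7 - 0 = 7, d_1 = (63 - 7^2)/1 = 14/1 = 14, a_1 = floor((7 + 7)/14) = 1.
  m_2 = 14*1 - 7 = 7, d_2 = (63 - 7^2)/14 = 14/14 = 1, a_2 = floor((7 + 7)/1) = 14.
  m_3 = 1*14 - 7 = 7, d_3 = (63 - 7^2)/1 = 14/1 = 14: (m_3, d_3) = (m_1, d_1) = (7, 14), so from here the quotients repeat a_1, a_2; the period length is 2.
Hence the expansion of sqrt(63) is a_0 = 7 followed by the repeating block 1, 14 (period 2).

[7; (1, 14)]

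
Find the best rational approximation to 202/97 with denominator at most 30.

25/12

Expand x = 202/97 as a continued fraction with the Euclidean algorithm:
  202 = 2*97 + 8, so a_0 = 2.
  97 = 12*8 + 1, so a_1 = 12.
  8 = 8*1 + 0, so a_2 = 8.
so x = [2; 12, 8].
Convergents (p_i = a_i*p_{i-1} + p_{i-2}, q_i = a_i*q_{i-1} + q_{i-2} with p_{-2}=0, p_{-1}=1, q_{-2}=1, q_{-1}=0), until the denominator exceeds 30:
  i=0: a_0=2, p_0 = 2*1 + 0 = 2, q_0 = 2*0 + 1 = 1.
  i=1: a_1=12, p_1 = 12*2 + 1 = 25, q_1 = 12*1 + 0 = 12.
  i=2: a_2=8, p_2 = 8*25 + 2 = 202, q_2 = 8*12 + 1 = 97.
q_2 = 97 > 30, so the last convergent with denominator <= 30 is p_1/q_1 = 25/12.
The closest fraction with denominator <= 30 is either p_1/q_1 or the intermediate fraction (k*p_1 + p_0)/(k*q_1 + q_0) with the largest k >= 1 whose denominator stays <= 30; these approach x as k grows, and every other convergent or intermediate fraction in range is farther away.
Largest k: floor((30 - q_0)/q_1) = floor((30 - 1)/12) = 2.
That gives (2*25 + 2)/(2*12 + 1) = 52/25.
Compare the errors: |x - 25/12| = |202*12 - 25*97|/(97*12) = 1/1164, and |x - 52/25| = |202*25 - 52*97|/(97*25) = 6/2425.
Cross-multiplying, 1*2425 = 2425 < 6984 = 6*1164, so 1/1164 is smaller: the convergent 25/12 is closer to x than 52/25.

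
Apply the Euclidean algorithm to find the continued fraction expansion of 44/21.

Run the Euclidean algorithm on 44 and 21; the successive quotients are the partial quotients a_0, a_1, ... (each step inverts the fractional part left over by the previous one):
  44 = 2*21 + 2, so a_0 = 2.
  21 = 10*2 + 1, so a_1 = 10.
  2 = 2*1 + 0, so a_2 = 2.
The remainder reaches 0 after 3 divisions, so the expansion has 3 partial quotients, read off in order.

[2; 10, 2]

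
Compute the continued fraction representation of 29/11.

[2; 1, 1, 1, 3]

Run the Euclidean algorithm on 29 and 11; the successive quotients are the partial quotients a_0, a_1, ... (each step inverts the fractional part left over by the previous one):
  29 = 2*11 + 7, so a_0 = 2.
  11 = 1*7 + 4, so a_1 = 1.
  7 = 1*4 + 3, so a_2 = 1.
  4 = 1*3 + 1, so a_3 = 1.
  3 = 3*1 + 0, so a_4 = 3.
The remainder reaches 0 after 5 divisions, so the expansion has 5 partial quotients, read off in order.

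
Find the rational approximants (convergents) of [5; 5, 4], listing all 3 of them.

Using the convergent recurrence p_i = a_i*p_{i-1} + p_{i-2}, q_i = a_i*q_{i-1} + q_{i-2} with p_{-2}=0, p_{-1}=1, q_{-2}=1, q_{-1}=0:
  i=0: a_0=5, p_0 = 5*1 + 0 = 5, q_0 = 5*0 + 1 = 1.
  i=1: a_1=5, p_1 = 5*5 + 1 = 26, q_1 = 5*1 + 0 = 5.
  i=2: a_2=4, p_2 = 4*26 + 5 = 109, q_2 = 4*5 + 1 = 21.

5/1, 26/5, 109/21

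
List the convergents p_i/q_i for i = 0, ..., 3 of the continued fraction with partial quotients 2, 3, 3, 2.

Using the convergent recurrence p_i = a_i*p_{i-1} + p_{i-2}, q_i = a_i*q_{i-1} + q_{i-2} with p_{-2}=0, p_{-1}=1, q_{-2}=1, q_{-1}=0:
  i=0: a_0=2, p_0 = 2*1 + 0 = 2, q_0 = 2*0 + 1 = 1.
  i=1: a_1=3, p_1 = 3*2 + 1 = 7, q_1 = 3*1 + 0 = 3.
  i=2: a_2=3, p_2 = 3*7 + 2 = 23, q_2 = 3*3 + 1 = 10.
  i=3: a_3=2, p_3 = 2*23 + 7 = 53, q_3 = 2*10 + 3 = 23.

2/1, 7/3, 23/10, 53/23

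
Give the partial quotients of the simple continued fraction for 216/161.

Run the Euclidean algorithm on 216 and 161; the successive quotients are the partial quotients a_0, a_1, ... (each step inverts the fractional part left over by the previous one):
  216 = 1*161 + 55, so a_0 = 1.
  161 = 2*55 + 51, so a_1 = 2.
  55 = 1*51 + 4, so a_2 = 1.
  51 = 12*4 + 3, so a_3 = 12.
  4 = 1*3 + 1, so a_4 = 1.
  3 = 3*1 + 0, so a_5 = 3.
The remainder reaches 0 after 6 divisions, so the expansion has 6 partial quotients, read off in order.

[1; 2, 1, 12, 1, 3]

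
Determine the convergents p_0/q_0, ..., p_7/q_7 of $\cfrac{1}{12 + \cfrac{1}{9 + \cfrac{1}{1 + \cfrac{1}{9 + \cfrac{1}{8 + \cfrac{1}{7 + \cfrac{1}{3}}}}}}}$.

0/1, 1/12, 9/109, 10/121, 99/1198, 802/9705, 5713/69133, 17941/217104

Using the convergent recurrence p_i = a_i*p_{i-1} + p_{i-2}, q_i = a_i*q_{i-1} + q_{i-2} with p_{-2}=0, p_{-1}=1, q_{-2}=1, q_{-1}=0:
  i=0: a_0=0, p_0 = 0*1 + 0 = 0, q_0 = 0*0 + 1 = 1.
  i=1: a_1=12, p_1 = 12*0 + 1 = 1, q_1 = 12*1 + 0 = 12.
  i=2: a_2=9, p_2 = 9*1 + 0 = 9, q_2 = 9*12 + 1 = 109.
  i=3: a_3=1, p_3 = 1*9 + 1 = 10, q_3 = 1*109 + 12 = 121.
  i=4: a_4=9, p_4 = 9*10 + 9 = 99, q_4 = 9*121 + 109 = 1198.
  i=5: a_5=8, p_5 = 8*99 + 10 = 802, q_5 = 8*1198 + 121 = 9705.
  i=6: a_6=7, p_6 = 7*802 + 99 = 5713, q_6 = 7*9705 + 1198 = 69133.
  i=7: a_7=3, p_7 = 3*5713 + 802 = 17941, q_7 = 3*69133 + 9705 = 217104.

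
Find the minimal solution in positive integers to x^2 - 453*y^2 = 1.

(x, y) = (1653751, 77700)

First expand sqrt(453) as a continued fraction. With x_i = (sqrt(453) + m_i)/d_i and (m_0, d_0) = (0, 1): a_0 = floor(sqrt(453)) = 21, since 21^2 = 441 <= 453 < 484 = 22^2.
Iterate m_{i+1} = d_i*a_i - m_i, d_{i+1} = (453 - m_{i+1}^2)/d_i, a_{i+1} = floor((a_0 + m_{i+1})/d_{i+1}):
  m_1 = 1*21 - 0 = 21, d_1 = (453 - 21^2)/1 = 12/1 = 12, a_1 = floor((21 + 21)/12) = 3.
  m_2 = 12*3 - 21 = 15, d_2 = (453 - 15^2)/12 = 228/12 = 19, a_2 = floor((21 + 15)/19) = 1.
  m_3 = 19*1 - 15 = 4, d_3 = (453 - 4^2)/19 = 437/19 = 23, a_3 = floor((21 + 4)/23) = 1.
  m_4 = 23*1 - 4 = 19, d_4 = (453 - 19^2)/23 = 92/23 = 4, a_4 = floor((21 + 19)/4) = 10.
  m_5 = 4*10 - 19 = 21, d_5 = (453 - 21^2)/4 = 12/4 = 3, a_5 = floor((21 + 21)/3) = 14.
  m_6 = 3*14 - 21 = 21, d_6 = (453 - 21^2)/3 = 12/3 = 4, a_6 = floor((21 + 21)/4) = 10.
  m_7 = 4*10 - 21 = 19, d_7 = (453 - 19^2)/4 = 92/4 = 23, a_7 = floor((21 + 19)/23) = 1.
  m_8 = 23*1 - 19 = 4, d_8 = (453 - 4^2)/23 = 437/23 = 19, a_8 = floor((21 + 4)/19) = 1.
  m_9 = 19*1 - 4 = 15, d_9 = (453 - 15^2)/19 = 228/19 = 12, a_9 = floor((21 + 15)/12) = 3.
  m_10 = 12*3 - 15 = 21, d_10 = (453 - 21^2)/12 = 12/12 = 1, a_10 = floor((21 + 21)/1) = 42.
  m_11 = 1*42 - 21 = 21, d_11 = (453 - 21^2)/1 = 12/1 = 12: (m_11, d_11) = (m_1, d_1) = (21, 12), so from here the quotients repeat a_1, ..., a_10; the period length is 10.
So sqrt(453) = [21; (3, 1, 1, 10, 14, 10, 1, 1, 3, 42)] with period length k = 10.
k is even, so the fundamental solution of x^2 - 453y^2 = 1 is (p_{k-1}, q_{k-1}) = (p_9, q_9); compute convergents through index 9.
Convergents (p_i = a_i*p_{i-1} + p_{i-2}, q_i = a_i*q_{i-1} + q_{i-2} with p_{-2}=0, p_{-1}=1, q_{-2}=1, q_{-1}=0):
  i=0: a_0=21, p_0 = 21*1 + 0 = 21, q_0 = 21*0 + 1 = 1.
  i=1: a_1=3, p_1 = 3*21 + 1 = 64, q_1 = 3*1 + 0 = 3.
  i=2: a_2=1, p_2 = 1*64 + 21 = 85, q_2 = 1*3 + 1 = 4.
  i=3: a_3=1, p_3 = 1*85 + 64 = 149, q_3 = 1*4 + 3 = 7.
  i=4: a_4=10, p_4 = 10*149 + 85 = 1575, q_4 = 10*7 + 4 = 74.
  i=5: a_5=14, p_5 = 14*1575 + 149 = 22199, q_5 = 14*74 + 7 = 1043.
  i=6: a_6=10, p_6 = 10*22199 + 1575 = 223565, q_6 = 10*1043 + 74 = 10504.
  i=7: a_7=1, p_7 = 1*223565 + 22199 = 245764, q_7 = 1*10504 + 1043 = 11547.
  i=8: a_8=1, p_8 = 1*245764 + 223565 = 469329, q_8 = 1*11547 + 10504 = 22051.
  i=9: a_9=3, p_9 = 3*469329 + 245764 = 1653751, q_9 = 3*22051 + 11547 = 77700.
Check: 1653751^2 - 453*77700^2 = 2734892370001 - 2734892370000 = 1, so (x, y) = (1653751, 77700) solves the equation, and by the theorem it is the least positive solution.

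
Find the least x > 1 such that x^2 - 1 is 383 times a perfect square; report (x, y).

(x, y) = (18768, 959)

First expand sqrt(383) as a continued fraction. With x_i = (sqrt(383) + m_i)/d_i and (m_0, d_0) = (0, 1): a_0 = floor(sqrt(383)) = 19, since 19^2 = 361 <= 383 < 400 = 20^2.
Iterate m_{i+1} = d_i*a_i - m_i, d_{i+1} = (383 - m_{i+1}^2)/d_i, a_{i+1} = floor((a_0 + m_{i+1})/d_{i+1}):
  m_1 = 1*19 - 0 = 19, d_1 = (383 - 19^2)/1 = 22/1 = 22, a_1 = floor((19 + 19)/22) = 1.
  m_2 = 22*1 - 19 = 3, d_2 = (383 - 3^2)/22 = 374/22 = 17, a_2 = floor((19 + 3)/17) = 1.
  m_3 = 17*1 - 3 = 14, d_3 = (383 - 14^2)/17 = 187/17 = 11, a_3 = floor((19 + 14)/11) = 3.
  m_4 = 11*3 - 14 = 19, d_4 = (383 - 19^2)/11 = 22/11 = 2, a_4 = floor((19 + 19)/2) = 19.
  m_5 = 2*19 - 19 = 19, d_5 = (383 - 19^2)/2 = 22/2 = 11, a_5 = floor((19 + 19)/11) = 3.
  m_6 = 11*3 - 19 = 14, d_6 = (383 - 14^2)/11 = 187/11 = 17, a_6 = floor((19 + 14)/17) = 1.
  m_7 = 17*1 - 14 = 3, d_7 = (383 - 3^2)/17 = 374/17 = 22, a_7 = floor((19 + 3)/22) = 1.
  m_8 = 22*1 - 3 = 19, d_8 = (383 - 19^2)/22 = 22/22 = 1, a_8 = floor((19 + 19)/1) = 38.
  m_9 = 1*38 - 19 = 19, d_9 = (383 - 19^2)/1 = 22/1 = 22: (m_9, d_9) = (m_1, d_1) = (19, 22), so from here the quotients repeat a_1, ..., a_8; the period length is 8.
So sqrt(383) = [19; (1, 1, 3, 19, 3, 1, 1, 38)] with period length k = 8.
k is even, so the fundamental solution of x^2 - 383y^2 = 1 is (p_{k-1}, q_{k-1}) = (p_7, q_7); compute convergents through index 7.
Convergents (p_i = a_i*p_{i-1} + p_{i-2}, q_i = a_i*q_{i-1} + q_{i-2} with p_{-2}=0, p_{-1}=1, q_{-2}=1, q_{-1}=0):
  i=0: a_0=19, p_0 = 19*1 + 0 = 19, q_0 = 19*0 + 1 = 1.
  i=1: a_1=1, p_1 = 1*19 + 1 = 20, q_1 = 1*1 + 0 = 1.
  i=2: a_2=1, p_2 = 1*20 + 19 = 39, q_2 = 1*1 + 1 = 2.
  i=3: a_3=3, p_3 = 3*39 + 20 = 137, q_3 = 3*2 + 1 = 7.
  i=4: a_4=19, p_4 = 19*137 + 39 = 2642, q_4 = 19*7 + 2 = 135.
  i=5: a_5=3, p_5 = 3*2642 + 137 = 8063, q_5 = 3*135 + 7 = 412.
  i=6: a_6=1, p_6 = 1*8063 + 2642 = 10705, q_6 = 1*412 + 135 = 547.
  i=7: a_7=1, p_7 = 1*10705 + 8063 = 18768, q_7 = 1*547 + 412 = 959.
Check: 18768^2 - 383*959^2 = 352237824 - 352237823 = 1, so (x, y) = (18768, 959) solves the equation, and by the theorem it is the least positive solution.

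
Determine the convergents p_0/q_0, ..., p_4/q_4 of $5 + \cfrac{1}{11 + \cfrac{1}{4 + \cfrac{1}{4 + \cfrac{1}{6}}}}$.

5/1, 56/11, 229/45, 972/191, 6061/1191

Using the convergent recurrence p_i = a_i*p_{i-1} + p_{i-2}, q_i = a_i*q_{i-1} + q_{i-2} with p_{-2}=0, p_{-1}=1, q_{-2}=1, q_{-1}=0:
  i=0: a_0=5, p_0 = 5*1 + 0 = 5, q_0 = 5*0 + 1 = 1.
  i=1: a_1=11, p_1 = 11*5 + 1 = 56, q_1 = 11*1 + 0 = 11.
  i=2: a_2=4, p_2 = 4*56 + 5 = 229, q_2 = 4*11 + 1 = 45.
  i=3: a_3=4, p_3 = 4*229 + 56 = 972, q_3 = 4*45 + 11 = 191.
  i=4: a_4=6, p_4 = 6*972 + 229 = 6061, q_4 = 6*191 + 45 = 1191.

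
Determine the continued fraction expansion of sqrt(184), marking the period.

Write x_i = (sqrt(184) + m_i)/d_i with (m_0, d_0) = (0, 1). a_0 = floor(sqrt(184)) = 13, since 13^2 = 169 <= 184 < 196 = 14^2.
Iterate m_{i+1} = d_i*a_i - m_i, d_{i+1} = (184 - m_{i+1}^2)/d_i, a_{i+1} = floor((a_0 + m_{i+1})/d_{i+1}):
  m_1 = 1*13 - 0 = 13, d_1 = (184 - 13^2)/1 = 15/1 = 15, a_1 = floor((13 + 13)/15) = 1.
  m_2 = 15*1 - 13 = 2, d_2 = (184 - 2^2)/15 = 180/15 = 12, a_2 = floor((13 + 2)/12) = 1.
  m_3 = 12*1 - 2 = 10, d_3 = (184 - 10^2)/12 = 84/12 = 7, a_3 = floor((13 + 10)/7) = 3.
  m_4 = 7*3 - 10 = 11, d_4 = (184 - 11^2)/7 = 63/7 = 9, a_4 = floor((13 + 11)/9) = 2.
  m_5 = 9*2 - 11 = 7, d_5 = (184 - 7^2)/9 = 135/9 = 15, a_5 = floor((13 + 7)/15) = 1.
  m_6 = 15*1 - 7 = 8, d_6 = (184 - 8^2)/15 = 120/15 = 8, a_6 = floor((13 + 8)/8) = 2.
  m_7 = 8*2 - 8 = 8, d_7 = (184 - 8^2)/8 = 120/8 = 15, a_7 = floor((13 + 8)/15) = 1.
  m_8 = 15*1 - 8 = 7, d_8 = (184 - 7^2)/15 = 135/15 = 9, a_8 = floor((13 + 7)/9) = 2.
  m_9 = 9*2 - 7 = 11, d_9 = (184 - 11^2)/9 = 63/9 = 7, a_9 = floor((13 + 11)/7) = 3.
  m_10 = 7*3 - 11 = 10, d_10 = (184 - 10^2)/7 = 84/7 = 12, a_10 = floor((13 + 10)/12) = 1.
  m_11 = 12*1 - 10 = 2, d_11 = (184 - 2^2)/12 = 180/12 = 15, a_11 = floor((13 + 2)/15) = 1.
  m_12 = 15*1 - 2 = 13, d_12 = (184 - 13^2)/15 = 15/15 = 1, a_12 = floor((13 + 13)/1) = 26.
  m_13 = 1*26 - 13 = 13, d_13 = (184 - 13^2)/1 = 15/1 = 15: (m_13, d_13) = (m_1, d_1) = (13, 15), so from here the quotients repeat a_1, ..., a_12; the period length is 12.
Hence the expansion of sqrt(184) is a_0 = 13 followed by the repeating block 1, 1, 3, 2, 1, 2, 1, 2, 3, 1, 1, 26 (period 12).

[13; (1, 1, 3, 2, 1, 2, 1, 2, 3, 1, 1, 26)]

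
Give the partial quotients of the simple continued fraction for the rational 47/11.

Run the Euclidean algorithm on 47 and 11; the successive quotients are the partial quotients a_0, a_1, ... (each step inverts the fractional part left over by the previous one):
  47 = 4*11 + 3, so a_0 = 4.
  11 = 3*3 + 2, so a_1 = 3.
  3 = 1*2 + 1, so a_2 = 1.
  2 = 2*1 + 0, so a_3 = 2.
The remainder reaches 0 after 4 divisions, so the expansion has 4 partial quotients, read off in order.

[4; 3, 1, 2]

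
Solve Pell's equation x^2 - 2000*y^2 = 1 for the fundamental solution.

First expand sqrt(2000) as a continued fraction. With x_i = (sqrt(2000) + m_i)/d_i and (m_0, d_0) = (0, 1): a_0 = floor(sqrt(2000)) = 44, since 44^2 = 1936 <= 2000 < 2025 = 45^2.
Iterate m_{i+1} = d_i*a_i - m_i, d_{i+1} = (2000 - m_{i+1}^2)/d_i, a_{i+1} = floor((a_0 + m_{i+1})/d_{i+1}):
  m_1 = 1*44 - 0 = 44, d_1 = (2000 - 44^2)/1 = 64/1 = 64, a_1 = floor((44 + 44)/64) = 1.
  m_2 = 64*1 - 44 = 20, d_2 = (2000 - 20^2)/64 = 1600/64 = 25, a_2 = floor((44 + 20)/25) = 2.
  m_3 = 25*2 - 20 = 30, d_3 = (2000 - 30^2)/25 = 1100/25 = 44, a_3 = floor((44 + 30)/44) = 1.
  m_4 = 44*1 - 30 = 14, d_4 = (2000 - 14^2)/44 = 1804/44 = 41, a_4 = floor((44 + 14)/41) = 1.
  m_5 = 41*1 - 14 = 27, d_5 = (2000 - 27^2)/41 = 1271/41 = 31, a_5 = floor((44 + 27)/31) = 2.
  m_6 = 31*2 - 27 = 35, d_6 = (2000 - 35^2)/31 = 775/31 = 25, a_6 = floor((44 + 35)/25) = 3.
  m_7 = 25*3 - 35 = 40, d_7 = (2000 - 40^2)/25 = 400/25 = 16, a_7 = floor((44 + 40)/16) = 5.
  m_8 = 16*5 - 40 = 40, d_8 = (2000 - 40^2)/16 = 400/16 = 25, a_8 = floor((44 + 40)/25) = 3.
  m_9 = 25*3 - 40 = 35, d_9 = (2000 - 35^2)/25 = 775/25 = 31, a_9 = floor((44 + 35)/31) = 2.
  m_10 = 31*2 - 35 = 27, d_10 = (2000 - 27^2)/31 = 1271/31 = 41, a_10 = floor((44 + 27)/41) = 1.
  m_11 = 41*1 - 27 = 14, d_11 = (2000 - 14^2)/41 = 1804/41 = 44, a_11 = floor((44 + 14)/44) = 1.
  m_12 = 44*1 - 14 = 30, d_12 = (2000 - 30^2)/44 = 1100/44 = 25, a_12 = floor((44 + 30)/25) = 2.
  m_13 = 25*2 - 30 = 20, d_13 = (2000 - 20^2)/25 = 1600/25 = 64, a_13 = floor((44 + 20)/64) = 1.
  m_14 = 64*1 - 20 = 44, d_14 = (2000 - 44^2)/64 = 64/64 = 1, a_14 = floor((44 + 44)/1) = 88.
  m_15 = 1*88 - 44 = 44, d_15 = (2000 - 44^2)/1 = 64/1 = 64: (m_15, d_15) = (m_1, d_1) = (44, 64), so from here the quotients repeat a_1, ..., a_14; the period length is 14.
So sqrt(2000) = [44; (1, 2, 1, 1, 2, 3, 5, 3, 2, 1, 1, 2, 1, 88)] with period length k = 14.
k is even, so the fundamental solution of x^2 - 2000y^2 = 1 is (p_{k-1}, q_{k-1}) = (p_13, q_13); compute convergents through index 13.
Convergents (p_i = a_i*p_{i-1} + p_{i-2}, q_i = a_i*q_{i-1} + q_{i-2} with p_{-2}=0, p_{-1}=1, q_{-2}=1, q_{-1}=0):
  i=0: a_0=44, p_0 = 44*1 + 0 = 44, q_0 = 44*0 + 1 = 1.
  i=1: a_1=1, p_1 = 1*44 + 1 = 45, q_1 = 1*1 + 0 = 1.
  i=2: a_2=2, p_2 = 2*45 + 44 = 134, q_2 = 2*1 + 1 = 3.
  i=3: a_3=1, p_3 = 1*134 + 45 = 179, q_3 = 1*3 + 1 = 4.
  i=4: a_4=1, p_4 = 1*179 + 134 = 313, q_4 = 1*4 + 3 = 7.
  i=5: a_5=2, p_5 = 2*313 + 179 = 805, q_5 = 2*7 + 4 = 18.
  i=6: a_6=3, p_6 = 3*805 + 313 = 2728, q_6 = 3*18 + 7 = 61.
  i=7: a_7=5, p_7 = 5*2728 + 805 = 14445, q_7 = 5*61 + 18 = 323.
  i=8: a_8=3, p_8 = 3*14445 + 2728 = 46063, q_8 = 3*323 + 61 = 1030.
  i=9: a_9=2, p_9 = 2*46063 + 14445 = 106571, q_9 = 2*1030 + 323 = 2383.
  i=10: a_10=1, p_10 = 1*106571 + 46063 = 152634, q_10 = 1*2383 + 1030 = 3413.
  i=11: a_11=1, p_11 = 1*152634 + 106571 = 259205, q_11 = 1*3413 + 2383 = 5796.
  i=12: a_12=2, p_12 = 2*259205 + 152634 = 671044, q_12 = 2*5796 + 3413 = 15005.
  i=13: a_13=1, p_13 = 1*671044 + 259205 = 930249, q_13 = 1*15005 + 5796 = 20801.
Check: 930249^2 - 2000*20801^2 = 865363202001 - 865363202000 = 1, so (x, y) = (930249, 20801) solves the equation, and by the theorem it is the least positive solution.

(x, y) = (930249, 20801)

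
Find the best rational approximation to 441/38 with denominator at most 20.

58/5

Expand x = 441/38 as a continued fraction with the Euclidean algorithm:
  441 = 11*38 + 23, so a_0 = 11.
  38 = 1*23 + 15, so a_1 = 1.
  23 = 1*15 + 8, so a_2 = 1.
  15 = 1*8 + 7, so a_3 = 1.
  8 = 1*7 + 1, so a_4 = 1.
  7 = 7*1 + 0, so a_5 = 7.
so x = [11; 1, 1, 1, 1, 7].
Convergents (p_i = a_i*p_{i-1} + p_{i-2}, q_i = a_i*q_{i-1} + q_{i-2} with p_{-2}=0, p_{-1}=1, q_{-2}=1, q_{-1}=0), until the denominator exceeds 20:
  i=0: a_0=11, p_0 = 11*1 + 0 = 11, q_0 = 11*0 + 1 = 1.
  i=1: a_1=1, p_1 = 1*11 + 1 = 12, q_1 = 1*1 + 0 = 1.
  i=2: a_2=1, p_2 = 1*12 + 11 = 23, q_2 = 1*1 + 1 = 2.
  i=3: a_3=1, p_3 = 1*23 + 12 = 35, q_3 = 1*2 + 1 = 3.
  i=4: a_4=1, p_4 = 1*35 + 23 = 58, q_4 = 1*3 + 2 = 5.
  i=5: a_5=7, p_5 = 7*58 + 35 = 441, q_5 = 7*5 + 3 = 38.
q_5 = 38 > 20, so the last convergent with denominator <= 20 is p_4/q_4 = 58/5.
The closest fraction with denominator <= 20 is either p_4/q_4 or the intermediate fraction (k*p_4 + p_3)/(k*q_4 + q_3) with the largest k >= 1 whose denominator stays <= 20; these approach x as k grows, and every other convergent or intermediate fraction in range is farther away.
Largest k: floor((20 - q_3)/q_4) = floor((20 - 3)/5) = 3.
That gives (3*58 + 35)/(3*5 + 3) = 209/18.
Compare the errors: |x - 58/5| = |441*5 - 58*38|/(38*5) = 1/190, and |x - 209/18| = |441*18 - 209*38|/(38*18) = 4/684.
Cross-multiplying, 1*684 = 684 < 760 = 4*190, so 1/190 is smaller: the convergent 58/5 is closer to x than 209/18.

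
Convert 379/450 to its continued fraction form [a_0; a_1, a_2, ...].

[0; 1, 5, 2, 1, 23]

Run the Euclidean algorithm on 379 and 450; the successive quotients are the partial quotients a_0, a_1, ... (each step inverts the fractional part left over by the previous one):
  379 = 0*450 + 379, so a_0 = 0.
  450 = 1*379 + 71, so a_1 = 1.
  379 = 5*71 + 24, so a_2 = 5.
  71 = 2*24 + 23, so a_3 = 2.
  24 = 1*23 + 1, so a_4 = 1.
  23 = 23*1 + 0, so a_5 = 23.
The remainder reaches 0 after 6 divisions, so the expansion has 6 partial quotients, read off in order.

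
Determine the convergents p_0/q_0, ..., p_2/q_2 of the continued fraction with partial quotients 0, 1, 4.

Using the convergent recurrence p_i = a_i*p_{i-1} + p_{i-2}, q_i = a_i*q_{i-1} + q_{i-2} with p_{-2}=0, p_{-1}=1, q_{-2}=1, q_{-1}=0:
  i=0: a_0=0, p_0 = 0*1 + 0 = 0, q_0 = 0*0 + 1 = 1.
  i=1: a_1=1, p_1 = 1*0 + 1 = 1, q_1 = 1*1 + 0 = 1.
  i=2: a_2=4, p_2 = 4*1 + 0 = 4, q_2 = 4*1 + 1 = 5.

0/1, 1/1, 4/5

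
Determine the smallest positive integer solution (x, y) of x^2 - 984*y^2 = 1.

(x, y) = (88805, 2831)

First expand sqrt(984) as a continued fraction. With x_i = (sqrt(984) + m_i)/d_i and (m_0, d_0) = (0, 1): a_0 = floor(sqrt(984)) = 31, since 31^2 = 961 <= 984 < 1024 = 32^2.
Iterate m_{i+1} = d_i*a_i - m_i, d_{i+1} = (984 - m_{i+1}^2)/d_i, a_{i+1} = floor((a_0 + m_{i+1})/d_{i+1}):
  m_1 = 1*31 - 0 = 31, d_1 = (984 - 31^2)/1 = 23/1 = 23, a_1 = floor((31 + 31)/23) = 2.
  m_2 = 23*2 - 31 = 15, d_2 = (984 - 15^2)/23 = 759/23 = 33, a_2 = floor((31 + 15)/33) = 1.
  m_3 = 33*1 - 15 = 18, d_3 = (984 - 18^2)/33 = 660/33 = 20, a_3 = floor((31 + 18)/20) = 2.
  m_4 = 20*2 - 18 = 22, d_4 = (984 - 22^2)/20 = 500/20 = 25, a_4 = floor((31 + 22)/25) = 2.
  m_5 = 25*2 - 22 = 28, d_5 = (984 - 28^2)/25 = 200/25 = 8, a_5 = floor((31 + 28)/8) = 7.
  m_6 = 8*7 - 28 = 28, d_6 = (984 - 28^2)/8 = 200/8 = 25, a_6 = floor((31 + 28)/25) = 2.
  m_7 = 25*2 - 28 = 22, d_7 = (984 - 22^2)/25 = 500/25 = 20, a_7 = floor((31 + 22)/20) = 2.
  m_8 = 20*2 - 22 = 18, d_8 = (984 - 18^2)/20 = 660/20 = 33, a_8 = floor((31 + 18)/33) = 1.
  m_9 = 33*1 - 18 = 15, d_9 = (984 - 15^2)/33 = 759/33 = 23, a_9 = floor((31 + 15)/23) = 2.
  m_10 = 23*2 - 15 = 31, d_10 = (984 - 31^2)/23 = 23/23 = 1, a_10 = floor((31 + 31)/1) = 62.
  m_11 = 1*62 - 31 = 31, d_11 = (984 - 31^2)/1 = 23/1 = 23: (m_11, d_11) = (m_1, d_1) = (31, 23), so from here the quotients repeat a_1, ..., a_10; the period length is 10.
So sqrt(984) = [31; (2, 1, 2, 2, 7, 2, 2, 1, 2, 62)] with period length k = 10.
k is even, so the fundamental solution of x^2 - 984y^2 = 1 is (p_{k-1}, q_{k-1}) = (p_9, q_9); compute convergents through index 9.
Convergents (p_i = a_i*p_{i-1} + p_{i-2}, q_i = a_i*q_{i-1} + q_{i-2} with p_{-2}=0, p_{-1}=1, q_{-2}=1, q_{-1}=0):
  i=0: a_0=31, p_0 = 31*1 + 0 = 31, q_0 = 31*0 + 1 = 1.
  i=1: a_1=2, p_1 = 2*31 + 1 = 63, q_1 = 2*1 + 0 = 2.
  i=2: a_2=1, p_2 = 1*63 + 31 = 94, q_2 = 1*2 + 1 = 3.
  i=3: a_3=2, p_3 = 2*94 + 63 = 251, q_3 = 2*3 + 2 = 8.
  i=4: a_4=2, p_4 = 2*251 + 94 = 596, q_4 = 2*8 + 3 = 19.
  i=5: a_5=7, p_5 = 7*596 + 251 = 4423, q_5 = 7*19 + 8 = 141.
  i=6: a_6=2, p_6 = 2*4423 + 596 = 9442, q_6 = 2*141 + 19 = 301.
  i=7: a_7=2, p_7 = 2*9442 + 4423 = 23307, q_7 = 2*301 + 141 = 743.
  i=8: a_8=1, p_8 = 1*23307 + 9442 = 32749, q_8 = 1*743 + 301 = 1044.
  i=9: a_9=2, p_9 = 2*32749 + 23307 = 88805, q_9 = 2*1044 + 743 = 2831.
Check: 88805^2 - 984*2831^2 = 7886328025 - 7886328024 = 1, so (x, y) = (88805, 2831) solves the equation, and by the theorem it is the least positive solution.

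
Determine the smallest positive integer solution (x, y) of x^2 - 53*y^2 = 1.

(x, y) = (66249, 9100)

First expand sqrt(53) as a continued fraction. With x_i = (sqrt(53) + m_i)/d_i and (m_0, d_0) = (0, 1): a_0 = floor(sqrt(53)) = 7, since 7^2 = 49 <= 53 < 64 = 8^2.
Iterate m_{i+1} = d_i*a_i - m_i, d_{i+1} = (53 - m_{i+1}^2)/d_i, a_{i+1} = floor((a_0 + m_{i+1})/d_{i+1}):
  m_1 = 1*7 - 0 = 7, d_1 = (53 - 7^2)/1 = 4/1 = 4, a_1 = floor((7 + 7)/4) = 3.
  m_2 = 4*3 - 7 = 5, d_2 = (53 - 5^2)/4 = 28/4 = 7, a_2 = floor((7 + 5)/7) = 1.
  m_3 = 7*1 - 5 = 2, d_3 = (53 - 2^2)/7 = 49/7 = 7, a_3 = floor((7 + 2)/7) = 1.
  m_4 = 7*1 - 2 = 5, d_4 = (53 - 5^2)/7 = 28/7 = 4, a_4 = floor((7 + 5)/4) = 3.
  m_5 = 4*3 - 5 = 7, d_5 = (53 - 7^2)/4 = 4/4 = 1, a_5 = floor((7 + 7)/1) = 14.
  m_6 = 1*14 - 7 = 7, d_6 = (53 - 7^2)/1 = 4/1 = 4: (m_6, d_6) = (m_1, d_1) = (7, 4), so from here the quotients repeat a_1, ..., a_5; the period length is 5.
So sqrt(53) = [7; (3, 1, 1, 3, 14)] with period length k = 5.
k is odd, so (p_{k-1}, q_{k-1}) only solves x^2 - 53y^2 = -1 and the fundamental solution of x^2 - 53y^2 = 1 is (p_{2k-1}, q_{2k-1}) = (p_9, q_9); compute convergents through index 9, running through the period twice.
Convergents (p_i = a_i*p_{i-1} + p_{i-2}, q_i = a_i*q_{i-1} + q_{i-2} with p_{-2}=0, p_{-1}=1, q_{-2}=1, q_{-1}=0):
  i=0: a_0=7, p_0 = 7*1 + 0 = 7, q_0 = 7*0 + 1 = 1.
  i=1: a_1=3, p_1 = 3*7 + 1 = 22, q_1 = 3*1 + 0 = 3.
  i=2: a_2=1, p_2 = 1*22 + 7 = 29, q_2 = 1*3 + 1 = 4.
  i=3: a_3=1, p_3 = 1*29 + 22 = 51, q_3 = 1*4 + 3 = 7.
  i=4: a_4=3, p_4 = 3*51 + 29 = 182, q_4 = 3*7 + 4 = 25.
  i=5: a_5=14, p_5 = 14*182 + 51 = 2599, q_5 = 14*25 + 7 = 357.
  i=6: a_6=3, p_6 = 3*2599 + 182 = 7979, q_6 = 3*357 + 25 = 1096.
  i=7: a_7=1, p_7 = 1*7979 + 2599 = 10578, q_7 = 1*1096 + 357 = 1453.
  i=8: a_8=1, p_8 = 1*10578 + 7979 = 18557, q_8 = 1*1453 + 1096 = 2549.
  i=9: a_9=3, p_9 = 3*18557 + 10578 = 66249, q_9 = 3*2549 + 1453 = 9100.
Indeed p_4^2 - 53*q_4^2 = 33124 - 33125 = -1, not +1.
Check: 66249^2 - 53*9100^2 = 4388930001 - 4388930000 = 1, so (x, y) = (66249, 9100) solves the equation, and by the theorem it is the least positive solution.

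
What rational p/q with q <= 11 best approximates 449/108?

Expand x = 449/108 as a continued fraction with the Euclidean algorithm:
  449 = 4*108 + 17, so a_0 = 4.
  108 = 6*17 + 6, so a_1 = 6.
  17 = 2*6 + 5, so a_2 = 2.
  6 = 1*5 + 1, so a_3 = 1.
  5 = 5*1 + 0, so a_4 = 5.
so x = [4; 6, 2, 1, 5].
Convergents (p_i = a_i*p_{i-1} + p_{i-2}, q_i = a_i*q_{i-1} + q_{i-2} with p_{-2}=0, p_{-1}=1, q_{-2}=1, q_{-1}=0), until the denominator exceeds 11:
  i=0: a_0=4, p_0 = 4*1 + 0 = 4, q_0 = 4*0 + 1 = 1.
  i=1: a_1=6, p_1 = 6*4 + 1 = 25, q_1 = 6*1 + 0 = 6.
  i=2: a_2=2, p_2 = 2*25 + 4 = 54, q_2 = 2*6 + 1 = 13.
q_2 = 13 > 11, so the last convergent with denominator <= 11 is p_1/q_1 = 25/6.
The closest fraction with denominator <= 11 is either p_1/q_1 or the intermediate fraction (k*p_1 + p_0)/(k*q_1 + q_0) with the largest k >= 1 whose denominator stays <= 11; these approach x as k grows, and every other convergent or intermediate fraction in range is farther away.
Largest k: floor((11 - q_0)/q_1) = floor((11 - 1)/6) = 1.
That gives (1*25 + 4)/(1*6 + 1) = 29/7.
Compare the errors: |x - 25/6| = |449*6 - 25*108|/(108*6) = 6/648, and |x - 29/7| = |449*7 - 29*108|/(108*7) = 11/756.
Cross-multiplying, 6*756 = 4536 < 7128 = 11*648, so 6/648 is smaller: the convergent 25/6 is closer to x than 29/7.

25/6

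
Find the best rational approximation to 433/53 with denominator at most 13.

49/6

Expand x = 433/53 as a continued fraction with the Euclidean algorithm:
  433 = 8*53 + 9, so a_0 = 8.
  53 = 5*9 + 8, so a_1 = 5.
  9 = 1*8 + 1, so a_2 = 1.
  8 = 8*1 + 0, so a_3 = 8.
so x = [8; 5, 1, 8].
Convergents (p_i = a_i*p_{i-1} + p_{i-2}, q_i = a_i*q_{i-1} + q_{i-2} with p_{-2}=0, p_{-1}=1, q_{-2}=1, q_{-1}=0), until the denominator exceeds 13:
  i=0: a_0=8, p_0 = 8*1 + 0 = 8, q_0 = 8*0 + 1 = 1.
  i=1: a_1=5, p_1 = 5*8 + 1 = 41, q_1 = 5*1 + 0 = 5.
  i=2: a_2=1, p_2 = 1*41 + 8 = 49, q_2 = 1*5 + 1 = 6.
  i=3: a_3=8, p_3 = 8*49 + 41 = 433, q_3 = 8*6 + 5 = 53.
q_3 = 53 > 13, so the last convergent with denominator <= 13 is p_2/q_2 = 49/6.
The closest fraction with denominator <= 13 is either p_2/q_2 or the intermediate fraction (k*p_2 + p_1)/(k*q_2 + q_1) with the largest k >= 1 whose denominator stays <= 13; these approach x as k grows, and every other convergent or intermediate fraction in range is farther away.
Largest k: floor((13 - q_1)/q_2) = floor((13 - 5)/6) = 1.
That gives (1*49 + 41)/(1*6 + 5) = 90/11.
Compare the errors: |x - 49/6| = |433*6 - 49*53|/(53*6) = 1/318, and |x - 90/11| = |433*11 - 90*53|/(53*11) = 7/583.
Cross-multiplying, 1*583 = 583 < 2226 = 7*318, so 1/318 is smaller: the convergent 49/6 is closer to x than 90/11.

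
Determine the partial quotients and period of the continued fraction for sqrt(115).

Write x_i = (sqrt(115) + m_i)/d_i with (m_0, d_0) = (0, 1). a_0 = floor(sqrt(115)) = 10, since 10^2 = 100 <= 115 < 121 = 11^2.
Iterate m_{i+1} = d_i*a_i - m_i, d_{i+1} = (115 - m_{i+1}^2)/d_i, a_{i+1} = floor((a_0 + m_{i+1})/d_{i+1}):
  m_1 = 1*10 - 0 = 10, d_1 = (115 - 10^2)/1 = 15/1 = 15, a_1 = floor((10 + 10)/15) = 1.
  m_2 = 15*1 - 10 = 5, d_2 = (115 - 5^2)/15 = 90/15 = 6, a_2 = floor((10 + 5)/6) = 2.
  m_3 = 6*2 - 5 = 7, d_3 = (115 - 7^2)/6 = 66/6 = 11, a_3 = floor((10 + 7)/11) = 1.
  m_4 = 11*1 - 7 = 4, d_4 = (115 - 4^2)/11 = 99/11 = 9, a_4 = floor((10 + 4)/9) = 1.
  m_5 = 9*1 - 4 = 5, d_5 = (115 - 5^2)/9 = 90/9 = 10, a_5 = floor((10 + 5)/10) = 1.
  m_6 = 10*1 - 5 = 5, d_6 = (115 - 5^2)/10 = 90/10 = 9, a_6 = floor((10 + 5)/9) = 1.
  m_7 = 9*1 - 5 = 4, d_7 = (115 - 4^2)/9 = 99/9 = 11, a_7 = floor((10 + 4)/11) = 1.
  m_8 = 11*1 - 4 = 7, d_8 = (115 - 7^2)/11 = 66/11 = 6, a_8 = floor((10 + 7)/6) = 2.
  m_9 = 6*2 - 7 = 5, d_9 = (115 - 5^2)/6 = 90/6 = 15, a_9 = floor((10 + 5)/15) = 1.
  m_10 = 15*1 - 5 = 10, d_10 = (115 - 10^2)/15 = 15/15 = 1, a_10 = floor((10 + 10)/1) = 20.
  m_11 = 1*20 - 10 = 10, d_11 = (115 - 10^2)/1 = 15/1 = 15: (m_11, d_11) = (m_1, d_1) = (10, 15), so from here the quotients repeat a_1, ..., a_10; the period length is 10.
Hence the expansion of sqrt(115) is a_0 = 10 followed by the repeating block 1, 2, 1, 1, 1, 1, 1, 2, 1, 20 (period 10).

[10; (1, 2, 1, 1, 1, 1, 1, 2, 1, 20)]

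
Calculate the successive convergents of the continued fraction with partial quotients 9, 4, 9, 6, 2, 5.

9/1, 37/4, 342/37, 2089/226, 4520/489, 24689/2671

Using the convergent recurrence p_i = a_i*p_{i-1} + p_{i-2}, q_i = a_i*q_{i-1} + q_{i-2} with p_{-2}=0, p_{-1}=1, q_{-2}=1, q_{-1}=0:
  i=0: a_0=9, p_0 = 9*1 + 0 = 9, q_0 = 9*0 + 1 = 1.
  i=1: a_1=4, p_1 = 4*9 + 1 = 37, q_1 = 4*1 + 0 = 4.
  i=2: a_2=9, p_2 = 9*37 + 9 = 342, q_2 = 9*4 + 1 = 37.
  i=3: a_3=6, p_3 = 6*342 + 37 = 2089, q_3 = 6*37 + 4 = 226.
  i=4: a_4=2, p_4 = 2*2089 + 342 = 4520, q_4 = 2*226 + 37 = 489.
  i=5: a_5=5, p_5 = 5*4520 + 2089 = 24689, q_5 = 5*489 + 226 = 2671.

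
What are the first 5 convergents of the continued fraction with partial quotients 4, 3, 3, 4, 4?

4/1, 13/3, 43/10, 185/43, 783/182

Using the convergent recurrence p_i = a_i*p_{i-1} + p_{i-2}, q_i = a_i*q_{i-1} + q_{i-2} with p_{-2}=0, p_{-1}=1, q_{-2}=1, q_{-1}=0:
  i=0: a_0=4, p_0 = 4*1 + 0 = 4, q_0 = 4*0 + 1 = 1.
  i=1: a_1=3, p_1 = 3*4 + 1 = 13, q_1 = 3*1 + 0 = 3.
  i=2: a_2=3, p_2 = 3*13 + 4 = 43, q_2 = 3*3 + 1 = 10.
  i=3: a_3=4, p_3 = 4*43 + 13 = 185, q_3 = 4*10 + 3 = 43.
  i=4: a_4=4, p_4 = 4*185 + 43 = 783, q_4 = 4*43 + 10 = 182.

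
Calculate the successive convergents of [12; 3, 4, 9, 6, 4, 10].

Using the convergent recurrence p_i = a_i*p_{i-1} + p_{i-2}, q_i = a_i*q_{i-1} + q_{i-2} with p_{-2}=0, p_{-1}=1, q_{-2}=1, q_{-1}=0:
  i=0: a_0=12, p_0 = 12*1 + 0 = 12, q_0 = 12*0 + 1 = 1.
  i=1: a_1=3, p_1 = 3*12 + 1 = 37, q_1 = 3*1 + 0 = 3.
  i=2: a_2=4, p_2 = 4*37 + 12 = 160, q_2 = 4*3 + 1 = 13.
  i=3: a_3=9, p_3 = 9*160 + 37 = 1477, q_3 = 9*13 + 3 = 120.
  i=4: a_4=6, p_4 = 6*1477 + 160 = 9022, q_4 = 6*120 + 13 = 733.
  i=5: a_5=4, p_5 = 4*9022 + 1477 = 37565, q_5 = 4*733 + 120 = 3052.
  i=6: a_6=10, p_6 = 10*37565 + 9022 = 384672, q_6 = 10*3052 + 733 = 31253.

12/1, 37/3, 160/13, 1477/120, 9022/733, 37565/3052, 384672/31253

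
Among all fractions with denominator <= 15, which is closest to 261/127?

Expand x = 261/127 as a continued fraction with the Euclidean algorithm:
  261 = 2*127 + 7, so a_0 = 2.
  127 = 18*7 + 1, so a_1 = 18.
  7 = 7*1 + 0, so a_2 = 7.
so x = [2; 18, 7].
Convergents (p_i = a_i*p_{i-1} + p_{i-2}, q_i = a_i*q_{i-1} + q_{i-2} with p_{-2}=0, p_{-1}=1, q_{-2}=1, q_{-1}=0), until the denominator exceeds 15:
  i=0: a_0=2, p_0 = 2*1 + 0 = 2, q_0 = 2*0 + 1 = 1.
  i=1: a_1=18, p_1 = 18*2 + 1 = 37, q_1 = 18*1 + 0 = 18.
q_1 = 18 > 15, so the last convergent with denominator <= 15 is p_0/q_0 = 2/1.
The closest fraction with denominator <= 15 is either p_0/q_0 or the intermediate fraction (k*p_0 + p_{-1})/(k*q_0 + q_{-1}) with the largest k >= 1 whose denominator stays <= 15; these approach x as k grows, and every other convergent or intermediate fraction in range is farther away.
Largest k: floor((15 - q_{-1})/q_0) = floor((15 - 0)/1) = 15 (using the seeds p_{-1} = 1, q_{-1} = 0).
That gives (15*2 + 1)/(15*1 + 0) = 31/15.
Compare the errors: |x - 2/1| = |261*1 - 2*127|/(127*1) = 7/127, and |x - 31/15| = |261*15 - 31*127|/(127*15) = 22/1905.
Cross-multiplying, 22*127 = 2794 < 13335 = 7*1905, so 22/1905 is smaller: the intermediate fraction 31/15 is closer to x than 2/1.

31/15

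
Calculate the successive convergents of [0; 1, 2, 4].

0/1, 1/1, 2/3, 9/13

Using the convergent recurrence p_i = a_i*p_{i-1} + p_{i-2}, q_i = a_i*q_{i-1} + q_{i-2} with p_{-2}=0, p_{-1}=1, q_{-2}=1, q_{-1}=0:
  i=0: a_0=0, p_0 = 0*1 + 0 = 0, q_0 = 0*0 + 1 = 1.
  i=1: a_1=1, p_1 = 1*0 + 1 = 1, q_1 = 1*1 + 0 = 1.
  i=2: a_2=2, p_2 = 2*1 + 0 = 2, q_2 = 2*1 + 1 = 3.
  i=3: a_3=4, p_3 = 4*2 + 1 = 9, q_3 = 4*3 + 1 = 13.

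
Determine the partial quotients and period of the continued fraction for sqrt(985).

[31; (2, 1, 1, 2, 62)]

Write x_i = (sqrt(985) + m_i)/d_i with (m_0, d_0) = (0, 1). a_0 = floor(sqrt(985)) = 31, since 31^2 = 961 <= 985 < 1024 = 32^2.
Iterate m_{i+1} = d_i*a_i - m_i, d_{i+1} = (985 - m_{i+1}^2)/d_i, a_{i+1} = floor((a_0 + m_{i+1})/d_{i+1}):
  m_1 = 1*31 - 0 = 31, d_1 = (985 - 31^2)/1 = 24/1 = 24, a_1 = floor((31 + 31)/24) = 2.
  m_2 = 24*2 - 31 = 17, d_2 = (985 - 17^2)/24 = 696/24 = 29, a_2 = floor((31 + 17)/29) = 1.
  m_3 = 29*1 - 17 = 12, d_3 = (985 - 12^2)/29 = 841/29 = 29, a_3 = floor((31 + 12)/29) = 1.
  m_4 = 29*1 - 12 = 17, d_4 = (985 - 17^2)/29 = 696/29 = 24, a_4 = floor((31 + 17)/24) = 2.
  m_5 = 24*2 - 17 = 31, d_5 = (985 - 31^2)/24 = 24/24 = 1, a_5 = floor((31 + 31)/1) = 62.
  m_6 = 1*62 - 31 = 31, d_6 = (985 - 31^2)/1 = 24/1 = 24: (m_6, d_6) = (m_1, d_1) = (31, 24), so from here the quotients repeat a_1, ..., a_5; the period length is 5.
Hence the expansion of sqrt(985) is a_0 = 31 followed by the repeating block 2, 1, 1, 2, 62 (period 5).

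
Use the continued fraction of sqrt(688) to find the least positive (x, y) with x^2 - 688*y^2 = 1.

First expand sqrt(688) as a continued fraction. With x_i = (sqrt(688) + m_i)/d_i and (m_0, d_0) = (0, 1): a_0 = floor(sqrt(688)) = 26, since 26^2 = 676 <= 688 < 729 = 27^2.
Iterate m_{i+1} = d_i*a_i - m_i, d_{i+1} = (688 - m_{i+1}^2)/d_i, a_{i+1} = floor((a_0 + m_{i+1})/d_{i+1}):
  m_1 = 1*26 - 0 = 26, d_1 = (688 - 26^2)/1 = 12/1 = 12, a_1 = floor((26 + 26)/12) = 4.
  m_2 = 12*4 - 26 = 22, d_2 = (688 - 22^2)/12 = 204/12 = 17, a_2 = floor((26 + 22)/17) = 2.
  m_3 = 17*2 - 22 = 12, d_3 = (688 - 12^2)/17 = 544/17 = 32, a_3 = floor((26 + 12)/32) = 1.
  m_4 = 32*1 - 12 = 20, d_4 = (688 - 20^2)/32 = 288/32 = 9, a_4 = floor((26 + 20)/9) = 5.
  m_5 = 9*5 - 20 = 25, d_5 = (688 - 25^2)/9 = 63/9 = 7, a_5 = floor((26 + 25)/7) = 7.
  m_6 = 7*7 - 25 = 24, d_6 = (688 - 24^2)/7 = 112/7 = 16, a_6 = floor((26 + 24)/16) = 3.
  m_7 = 16*3 - 24 = 24, d_7 = (688 - 24^2)/16 = 112/16 = 7, a_7 = floor((26 + 24)/7) = 7.
  m_8 = 7*7 - 24 = 25, d_8 = (688 - 25^2)/7 = 63/7 = 9, a_8 = floor((26 + 25)/9) = 5.
  m_9 = 9*5 - 25 = 20, d_9 = (688 - 20^2)/9 = 288/9 = 32, a_9 = floor((26 + 20)/32) = 1.
  m_10 = 32*1 - 20 = 12, d_10 = (688 - 12^2)/32 = 544/32 = 17, a_10 = floor((26 + 12)/17) = 2.
  m_11 = 17*2 - 12 = 22, d_11 = (688 - 22^2)/17 = 204/17 = 12, a_11 = floor((26 + 22)/12) = 4.
  m_12 = 12*4 - 22 = 26, d_12 = (688 - 26^2)/12 = 12/12 = 1, a_12 = floor((26 + 26)/1) = 52.
  m_13 = 1*52 - 26 = 26, d_13 = (688 - 26^2)/1 = 12/1 = 12: (m_13, d_13) = (m_1, d_1) = (26, 12), so from here the quotients repeat a_1, ..., a_12; the period length is 12.
So sqrt(688) = [26; (4, 2, 1, 5, 7, 3, 7, 5, 1, 2, 4, 52)] with period length k = 12.
k is even, so the fundamental solution of x^2 - 688y^2 = 1 is (p_{k-1}, q_{k-1}) = (p_11, q_11); compute convergents through index 11.
Convergents (p_i = a_i*p_{i-1} + p_{i-2}, q_i = a_i*q_{i-1} + q_{i-2} with p_{-2}=0, p_{-1}=1, q_{-2}=1, q_{-1}=0):
  i=0: a_0=26, p_0 = 26*1 + 0 = 26, q_0 = 26*0 + 1 = 1.
  i=1: a_1=4, p_1 = 4*26 + 1 = 105, q_1 = 4*1 + 0 = 4.
  i=2: a_2=2, p_2 = 2*105 + 26 = 236, q_2 = 2*4 + 1 = 9.
  i=3: a_3=1, p_3 = 1*236 + 105 = 341, q_3 = 1*9 + 4 = 13.
  i=4: a_4=5, p_4 = 5*341 + 236 = 1941, q_4 = 5*13 + 9 = 74.
  i=5: a_5=7, p_5 = 7*1941 + 341 = 13928, q_5 = 7*74 + 13 = 531.
  i=6: a_6=3, p_6 = 3*13928 + 1941 = 43725, q_6 = 3*531 + 74 = 1667.
  i=7: a_7=7, p_7 = 7*43725 + 13928 = 320003, q_7 = 7*1667 + 531 = 12200.
  i=8: a_8=5, p_8 = 5*320003 + 43725 = 1643740, q_8 = 5*12200 + 1667 = 62667.
  i=9: a_9=1, p_9 = 1*1643740 + 320003 = 1963743, q_9 = 1*62667 + 12200 = 74867.
  i=10: a_10=2, p_10 = 2*1963743 + 1643740 = 5571226, q_10 = 2*74867 + 62667 = 212401.
  i=11: a_11=4, p_11 = 4*5571226 + 1963743 = 24248647, q_11 = 4*212401 + 74867 = 924471.
Check: 24248647^2 - 688*924471^2 = 587996881330609 - 587996881330608 = 1, so (x, y) = (24248647, 924471) solves the equation, and by the theorem it is the least positive solution.

(x, y) = (24248647, 924471)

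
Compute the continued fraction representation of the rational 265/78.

Run the Euclidean algorithm on 265 and 78; the successive quotients are the partial quotients a_0, a_1, ... (each step inverts the fractional part left over by the previous one):
  265 = 3*78 + 31, so a_0 = 3.
  78 = 2*31 + 16, so a_1 = 2.
  31 = 1*16 + 15, so a_2 = 1.
  16 = 1*15 + 1, so a_3 = 1.
  15 = 15*1 + 0, so a_4 = 15.
The remainder reaches 0 after 5 divisions, so the expansion has 5 partial quotients, read off in order.

[3; 2, 1, 1, 15]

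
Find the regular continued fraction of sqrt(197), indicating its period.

Write x_i = (sqrt(197) + m_i)/d_i with (m_0, d_0) = (0, 1). a_0 = floor(sqrt(197)) = 14, since 14^2 = 196 <= 197 < 225 = 15^2.
Iterate m_{i+1} = d_i*a_i - m_i, d_{i+1} = (197 - m_{i+1}^2)/d_i, a_{i+1} = floor((a_0 + m_{i+1})/d_{i+1}):
  m_1 = 1*14 - 0 = 14, d_1 = (197 - 14^2)/1 = 1/1 = 1, a_1 = floor((14 + 14)/1) = 28.
  m_2 = 1*28 - 14 = 14, d_2 = (197 - 14^2)/1 = 1/1 = 1: (m_2, d_2) = (m_1, d_1) = (14, 1), so from here the quotient a_1 repeats; the period length is 1.
Hence the expansion of sqrt(197) is a_0 = 14 followed by the repeating block 28 (period 1).

[14; (28)]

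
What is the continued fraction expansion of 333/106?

Run the Euclidean algorithm on 333 and 106; the successive quotients are the partial quotients a_0, a_1, ... (each step inverts the fractional part left over by the previous one):
  333 = 3*106 + 15, so a_0 = 3.
  106 = 7*15 + 1, so a_1 = 7.
  15 = 15*1 + 0, so a_2 = 15.
The remainder reaches 0 after 3 divisions, so the expansion has 3 partial quotients, read off in order.

[3; 7, 15]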